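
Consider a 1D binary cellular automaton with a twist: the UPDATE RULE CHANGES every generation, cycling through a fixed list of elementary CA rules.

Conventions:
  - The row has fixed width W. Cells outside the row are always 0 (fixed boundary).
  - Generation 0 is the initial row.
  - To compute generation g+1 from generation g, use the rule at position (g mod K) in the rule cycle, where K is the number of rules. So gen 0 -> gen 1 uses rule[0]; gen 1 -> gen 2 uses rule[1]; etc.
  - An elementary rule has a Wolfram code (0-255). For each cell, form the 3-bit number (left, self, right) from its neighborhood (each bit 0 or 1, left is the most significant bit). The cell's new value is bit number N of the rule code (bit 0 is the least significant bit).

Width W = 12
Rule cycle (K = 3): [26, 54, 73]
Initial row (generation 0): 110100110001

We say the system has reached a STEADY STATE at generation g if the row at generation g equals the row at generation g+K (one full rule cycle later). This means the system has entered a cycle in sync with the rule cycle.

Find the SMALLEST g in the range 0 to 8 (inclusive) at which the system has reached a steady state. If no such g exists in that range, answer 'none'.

Gen 0: 110100110001
Gen 1 (rule 26): 100011101010
Gen 2 (rule 54): 110100011111
Gen 3 (rule 73): 110001010001
Gen 4 (rule 26): 101010001010
Gen 5 (rule 54): 111111011111
Gen 6 (rule 73): 100001010001
Gen 7 (rule 26): 010010001010
Gen 8 (rule 54): 111111011111
Gen 9 (rule 73): 100001010001
Gen 10 (rule 26): 010010001010
Gen 11 (rule 54): 111111011111

Answer: 5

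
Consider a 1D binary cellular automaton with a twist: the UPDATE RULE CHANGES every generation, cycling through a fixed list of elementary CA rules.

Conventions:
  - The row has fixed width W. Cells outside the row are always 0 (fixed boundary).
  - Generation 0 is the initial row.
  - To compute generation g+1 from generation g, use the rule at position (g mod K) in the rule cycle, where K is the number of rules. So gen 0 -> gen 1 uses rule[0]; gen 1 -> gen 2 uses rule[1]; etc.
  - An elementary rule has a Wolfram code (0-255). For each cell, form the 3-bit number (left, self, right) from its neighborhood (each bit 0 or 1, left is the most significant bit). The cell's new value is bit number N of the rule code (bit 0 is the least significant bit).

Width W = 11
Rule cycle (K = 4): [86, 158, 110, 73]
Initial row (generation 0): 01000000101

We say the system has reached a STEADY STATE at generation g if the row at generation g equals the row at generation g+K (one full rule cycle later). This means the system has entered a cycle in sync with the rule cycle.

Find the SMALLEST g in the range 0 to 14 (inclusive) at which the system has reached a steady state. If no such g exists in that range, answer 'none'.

Answer: none

Derivation:
Gen 0: 01000000101
Gen 1 (rule 86): 11100001101
Gen 2 (rule 158): 11010011001
Gen 3 (rule 110): 11110111011
Gen 4 (rule 73): 10010101011
Gen 5 (rule 86): 11110101001
Gen 6 (rule 158): 11100101111
Gen 7 (rule 110): 10101111001
Gen 8 (rule 73): 00001001000
Gen 9 (rule 86): 00011111100
Gen 10 (rule 158): 00111111010
Gen 11 (rule 110): 01100001110
Gen 12 (rule 73): 01101101010
Gen 13 (rule 86): 10100101011
Gen 14 (rule 158): 10111101010
Gen 15 (rule 110): 11100111110
Gen 16 (rule 73): 10100100010
Gen 17 (rule 86): 10111110111
Gen 18 (rule 158): 10111100110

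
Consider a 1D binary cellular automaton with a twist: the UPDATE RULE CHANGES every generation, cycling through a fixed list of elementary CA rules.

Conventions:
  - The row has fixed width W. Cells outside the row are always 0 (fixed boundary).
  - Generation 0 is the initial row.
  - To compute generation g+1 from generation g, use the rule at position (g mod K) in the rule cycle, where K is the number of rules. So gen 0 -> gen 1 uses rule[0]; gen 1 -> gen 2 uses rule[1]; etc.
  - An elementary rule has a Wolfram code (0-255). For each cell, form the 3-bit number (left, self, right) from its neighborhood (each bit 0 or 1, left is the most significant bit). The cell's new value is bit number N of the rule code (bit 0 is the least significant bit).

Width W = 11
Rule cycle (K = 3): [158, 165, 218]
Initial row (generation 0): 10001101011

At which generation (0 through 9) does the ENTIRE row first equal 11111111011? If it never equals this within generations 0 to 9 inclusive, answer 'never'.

Answer: 9

Derivation:
Gen 0: 10001101011
Gen 1 (rule 158): 11011001010
Gen 2 (rule 165): 00100001110
Gen 3 (rule 218): 01010011111
Gen 4 (rule 158): 11011111110
Gen 5 (rule 165): 00101111100
Gen 6 (rule 218): 01001111110
Gen 7 (rule 158): 11111111101
Gen 8 (rule 165): 01111111011
Gen 9 (rule 218): 11111111011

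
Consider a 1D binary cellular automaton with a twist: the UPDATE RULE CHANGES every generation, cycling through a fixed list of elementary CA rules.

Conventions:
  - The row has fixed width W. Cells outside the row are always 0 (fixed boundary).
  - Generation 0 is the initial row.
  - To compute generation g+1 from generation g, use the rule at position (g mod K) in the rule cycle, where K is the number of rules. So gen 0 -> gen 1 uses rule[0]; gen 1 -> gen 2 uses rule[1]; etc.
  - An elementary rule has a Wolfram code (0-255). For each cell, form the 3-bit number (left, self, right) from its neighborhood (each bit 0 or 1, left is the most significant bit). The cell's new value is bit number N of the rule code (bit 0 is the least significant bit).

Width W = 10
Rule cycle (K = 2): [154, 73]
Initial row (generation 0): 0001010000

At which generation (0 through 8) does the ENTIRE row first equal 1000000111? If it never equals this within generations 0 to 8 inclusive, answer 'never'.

Answer: never

Derivation:
Gen 0: 0001010000
Gen 1 (rule 154): 0010001000
Gen 2 (rule 73): 1000100011
Gen 3 (rule 154): 0101010110
Gen 4 (rule 73): 0000000110
Gen 5 (rule 154): 0000001101
Gen 6 (rule 73): 1111101100
Gen 7 (rule 154): 1111001010
Gen 8 (rule 73): 1001000000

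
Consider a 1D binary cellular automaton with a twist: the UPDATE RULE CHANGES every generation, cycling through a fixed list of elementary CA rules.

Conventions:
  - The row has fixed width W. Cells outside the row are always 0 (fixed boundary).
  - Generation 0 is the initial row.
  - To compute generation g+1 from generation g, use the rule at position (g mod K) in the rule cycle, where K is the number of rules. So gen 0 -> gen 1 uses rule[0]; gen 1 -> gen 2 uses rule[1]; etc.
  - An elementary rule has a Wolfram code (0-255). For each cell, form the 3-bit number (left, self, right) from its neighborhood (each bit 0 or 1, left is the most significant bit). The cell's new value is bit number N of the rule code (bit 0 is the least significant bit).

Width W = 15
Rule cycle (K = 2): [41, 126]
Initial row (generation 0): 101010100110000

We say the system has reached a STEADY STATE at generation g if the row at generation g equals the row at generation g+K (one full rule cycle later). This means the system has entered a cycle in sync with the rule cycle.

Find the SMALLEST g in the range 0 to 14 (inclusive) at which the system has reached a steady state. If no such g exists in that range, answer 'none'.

Answer: none

Derivation:
Gen 0: 101010100110000
Gen 1 (rule 41): 010101000100111
Gen 2 (rule 126): 111111101111101
Gen 3 (rule 41): 100000011000010
Gen 4 (rule 126): 110000111100111
Gen 5 (rule 41): 100110100000100
Gen 6 (rule 126): 111111110001110
Gen 7 (rule 41): 100000000101000
Gen 8 (rule 126): 110000001111100
Gen 9 (rule 41): 100111101000001
Gen 10 (rule 126): 111100111100011
Gen 11 (rule 41): 100000100001010
Gen 12 (rule 126): 110001110011111
Gen 13 (rule 41): 100101000010000
Gen 14 (rule 126): 111111100111000
Gen 15 (rule 41): 100000000100011
Gen 16 (rule 126): 110000001110111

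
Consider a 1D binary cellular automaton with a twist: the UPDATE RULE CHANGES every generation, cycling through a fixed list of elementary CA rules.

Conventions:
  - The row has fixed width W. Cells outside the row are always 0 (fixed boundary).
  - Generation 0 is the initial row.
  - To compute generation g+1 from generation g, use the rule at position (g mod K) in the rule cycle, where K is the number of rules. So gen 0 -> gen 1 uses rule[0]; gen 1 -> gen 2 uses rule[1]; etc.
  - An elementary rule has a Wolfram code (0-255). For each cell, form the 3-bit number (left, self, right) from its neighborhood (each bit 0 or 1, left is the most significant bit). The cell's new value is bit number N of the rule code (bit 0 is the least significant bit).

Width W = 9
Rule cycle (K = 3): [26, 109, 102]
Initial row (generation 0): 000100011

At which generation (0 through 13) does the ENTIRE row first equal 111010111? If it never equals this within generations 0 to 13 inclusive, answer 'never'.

Answer: 5

Derivation:
Gen 0: 000100011
Gen 1 (rule 26): 001010110
Gen 2 (rule 109): 101111110
Gen 3 (rule 102): 110000010
Gen 4 (rule 26): 101000101
Gen 5 (rule 109): 111010111
Gen 6 (rule 102): 001111001
Gen 7 (rule 26): 011000110
Gen 8 (rule 109): 011010110
Gen 9 (rule 102): 101111010
Gen 10 (rule 26): 001000001
Gen 11 (rule 109): 101011101
Gen 12 (rule 102): 111100111
Gen 13 (rule 26): 100011100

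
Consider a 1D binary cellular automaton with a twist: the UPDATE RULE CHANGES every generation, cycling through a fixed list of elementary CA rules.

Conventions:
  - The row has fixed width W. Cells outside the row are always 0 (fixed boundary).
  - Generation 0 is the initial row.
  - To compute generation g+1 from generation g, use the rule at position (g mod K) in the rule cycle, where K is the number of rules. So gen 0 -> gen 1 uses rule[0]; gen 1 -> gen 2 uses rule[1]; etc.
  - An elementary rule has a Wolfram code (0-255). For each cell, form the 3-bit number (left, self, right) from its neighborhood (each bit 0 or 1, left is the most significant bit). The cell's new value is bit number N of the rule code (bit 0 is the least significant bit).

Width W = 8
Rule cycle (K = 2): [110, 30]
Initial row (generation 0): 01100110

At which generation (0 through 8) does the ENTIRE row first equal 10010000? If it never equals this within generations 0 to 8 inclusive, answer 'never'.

Answer: never

Derivation:
Gen 0: 01100110
Gen 1 (rule 110): 11101110
Gen 2 (rule 30): 10001001
Gen 3 (rule 110): 10011011
Gen 4 (rule 30): 11110010
Gen 5 (rule 110): 10010110
Gen 6 (rule 30): 11110101
Gen 7 (rule 110): 10011111
Gen 8 (rule 30): 11110000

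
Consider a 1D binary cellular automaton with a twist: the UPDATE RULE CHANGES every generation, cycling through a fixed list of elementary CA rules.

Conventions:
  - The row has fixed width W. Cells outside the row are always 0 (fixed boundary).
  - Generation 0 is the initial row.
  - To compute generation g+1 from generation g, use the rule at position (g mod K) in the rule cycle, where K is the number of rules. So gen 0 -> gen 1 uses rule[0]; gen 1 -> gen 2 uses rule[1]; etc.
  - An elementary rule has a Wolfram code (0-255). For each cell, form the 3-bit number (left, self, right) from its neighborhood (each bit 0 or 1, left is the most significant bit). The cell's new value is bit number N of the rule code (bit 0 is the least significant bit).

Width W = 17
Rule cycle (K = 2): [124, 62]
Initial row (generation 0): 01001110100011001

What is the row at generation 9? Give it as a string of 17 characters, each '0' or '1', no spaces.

Gen 0: 01001110100011001
Gen 1 (rule 124): 01101011110011101
Gen 2 (rule 62): 11011110001110011
Gen 3 (rule 124): 11110011001011011
Gen 4 (rule 62): 10001110111110110
Gen 5 (rule 124): 11001011100011111
Gen 6 (rule 62): 10111110010110000
Gen 7 (rule 124): 11100011011111000
Gen 8 (rule 62): 10010110110000100
Gen 9 (rule 124): 11011111111000110

Answer: 11011111111000110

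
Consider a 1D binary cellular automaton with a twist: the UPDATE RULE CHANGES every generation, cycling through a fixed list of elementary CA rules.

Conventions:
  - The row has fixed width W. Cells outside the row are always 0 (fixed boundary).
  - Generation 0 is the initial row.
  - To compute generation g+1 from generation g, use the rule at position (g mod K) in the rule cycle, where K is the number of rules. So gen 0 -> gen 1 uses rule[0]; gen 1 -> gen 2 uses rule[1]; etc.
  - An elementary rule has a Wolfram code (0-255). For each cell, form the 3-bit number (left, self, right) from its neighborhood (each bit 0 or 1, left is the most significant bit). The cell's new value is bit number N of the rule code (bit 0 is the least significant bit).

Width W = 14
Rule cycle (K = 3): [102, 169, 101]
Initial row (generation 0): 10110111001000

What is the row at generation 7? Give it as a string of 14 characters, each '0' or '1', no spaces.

Answer: 00100011111110

Derivation:
Gen 0: 10110111001000
Gen 1 (rule 102): 11011001011000
Gen 2 (rule 169): 10110000110011
Gen 3 (rule 101): 11010110010001
Gen 4 (rule 102): 01111010110011
Gen 5 (rule 169): 01110101100010
Gen 6 (rule 101): 00011110101010
Gen 7 (rule 102): 00100011111110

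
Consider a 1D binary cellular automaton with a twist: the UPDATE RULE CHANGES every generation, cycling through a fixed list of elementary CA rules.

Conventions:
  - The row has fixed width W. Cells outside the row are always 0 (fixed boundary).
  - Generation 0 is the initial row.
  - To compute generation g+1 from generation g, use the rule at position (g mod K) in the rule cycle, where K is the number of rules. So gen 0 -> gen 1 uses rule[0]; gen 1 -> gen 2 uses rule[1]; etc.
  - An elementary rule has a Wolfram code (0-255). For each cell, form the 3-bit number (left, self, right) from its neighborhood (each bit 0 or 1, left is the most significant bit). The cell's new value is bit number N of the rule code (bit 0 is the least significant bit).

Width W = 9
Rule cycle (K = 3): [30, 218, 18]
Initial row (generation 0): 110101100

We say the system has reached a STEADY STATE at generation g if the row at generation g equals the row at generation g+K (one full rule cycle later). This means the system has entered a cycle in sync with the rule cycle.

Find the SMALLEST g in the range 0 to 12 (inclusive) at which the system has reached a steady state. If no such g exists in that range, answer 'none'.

Gen 0: 110101100
Gen 1 (rule 30): 100101010
Gen 2 (rule 218): 011000001
Gen 3 (rule 18): 100100010
Gen 4 (rule 30): 111110111
Gen 5 (rule 218): 111110111
Gen 6 (rule 18): 000000000
Gen 7 (rule 30): 000000000
Gen 8 (rule 218): 000000000
Gen 9 (rule 18): 000000000
Gen 10 (rule 30): 000000000
Gen 11 (rule 218): 000000000
Gen 12 (rule 18): 000000000
Gen 13 (rule 30): 000000000
Gen 14 (rule 218): 000000000
Gen 15 (rule 18): 000000000

Answer: 6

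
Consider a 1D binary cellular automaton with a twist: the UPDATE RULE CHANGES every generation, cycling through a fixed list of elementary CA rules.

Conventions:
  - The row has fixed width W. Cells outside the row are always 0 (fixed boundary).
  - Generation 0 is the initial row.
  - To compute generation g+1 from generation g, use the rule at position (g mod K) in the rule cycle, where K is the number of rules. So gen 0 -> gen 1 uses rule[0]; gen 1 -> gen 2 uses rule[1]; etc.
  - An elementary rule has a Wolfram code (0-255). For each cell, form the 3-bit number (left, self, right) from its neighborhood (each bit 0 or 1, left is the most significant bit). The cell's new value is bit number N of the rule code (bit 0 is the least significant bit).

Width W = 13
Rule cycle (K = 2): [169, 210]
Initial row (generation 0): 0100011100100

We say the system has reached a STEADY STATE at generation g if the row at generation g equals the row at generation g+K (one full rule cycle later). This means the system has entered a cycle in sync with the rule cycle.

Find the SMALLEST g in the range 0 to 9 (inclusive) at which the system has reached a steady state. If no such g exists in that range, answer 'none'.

Gen 0: 0100011100100
Gen 1 (rule 169): 0001011000001
Gen 2 (rule 210): 0010001100010
Gen 3 (rule 169): 1000101001000
Gen 4 (rule 210): 0101000110100
Gen 5 (rule 169): 0010010101001
Gen 6 (rule 210): 0101100000110
Gen 7 (rule 169): 0011001110100
Gen 8 (rule 210): 0101110110010
Gen 9 (rule 169): 0011101100000
Gen 10 (rule 210): 0101100110000
Gen 11 (rule 169): 0011000100111

Answer: none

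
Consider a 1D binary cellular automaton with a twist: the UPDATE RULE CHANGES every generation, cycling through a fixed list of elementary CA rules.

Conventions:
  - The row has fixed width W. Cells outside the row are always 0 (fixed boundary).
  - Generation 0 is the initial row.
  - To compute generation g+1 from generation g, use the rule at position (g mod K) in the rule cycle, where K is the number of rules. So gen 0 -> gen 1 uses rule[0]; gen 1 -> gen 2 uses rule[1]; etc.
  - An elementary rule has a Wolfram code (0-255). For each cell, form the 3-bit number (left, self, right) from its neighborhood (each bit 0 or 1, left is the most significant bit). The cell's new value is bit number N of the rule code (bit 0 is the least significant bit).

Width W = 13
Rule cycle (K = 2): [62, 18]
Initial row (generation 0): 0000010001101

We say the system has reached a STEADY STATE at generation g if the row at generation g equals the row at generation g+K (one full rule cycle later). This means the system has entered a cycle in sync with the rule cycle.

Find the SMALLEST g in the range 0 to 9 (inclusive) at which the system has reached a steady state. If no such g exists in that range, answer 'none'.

Gen 0: 0000010001101
Gen 1 (rule 62): 0000111011011
Gen 2 (rule 18): 0001000000000
Gen 3 (rule 62): 0011100000000
Gen 4 (rule 18): 0100010000000
Gen 5 (rule 62): 1110111000000
Gen 6 (rule 18): 0000000100000
Gen 7 (rule 62): 0000001110000
Gen 8 (rule 18): 0000010001000
Gen 9 (rule 62): 0000111011100
Gen 10 (rule 18): 0001000000010
Gen 11 (rule 62): 0011100000111

Answer: none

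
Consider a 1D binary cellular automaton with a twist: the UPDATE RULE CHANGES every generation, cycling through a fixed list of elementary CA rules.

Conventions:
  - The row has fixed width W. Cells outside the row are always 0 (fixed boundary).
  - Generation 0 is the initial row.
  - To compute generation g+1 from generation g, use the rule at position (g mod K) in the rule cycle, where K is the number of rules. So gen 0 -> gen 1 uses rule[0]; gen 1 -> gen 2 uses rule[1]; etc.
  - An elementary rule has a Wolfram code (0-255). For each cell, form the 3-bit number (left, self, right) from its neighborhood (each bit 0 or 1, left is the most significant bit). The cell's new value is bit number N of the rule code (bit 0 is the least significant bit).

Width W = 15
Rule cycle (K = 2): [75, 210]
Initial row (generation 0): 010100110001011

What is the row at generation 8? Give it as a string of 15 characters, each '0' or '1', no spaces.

Gen 0: 010100110001011
Gen 1 (rule 75): 100001110110011
Gen 2 (rule 210): 010010110011101
Gen 3 (rule 75): 100100110110100
Gen 4 (rule 210): 011011010010010
Gen 5 (rule 75): 111011000100100
Gen 6 (rule 210): 011001101011010
Gen 7 (rule 75): 111011100011000
Gen 8 (rule 210): 011001110101100

Answer: 011001110101100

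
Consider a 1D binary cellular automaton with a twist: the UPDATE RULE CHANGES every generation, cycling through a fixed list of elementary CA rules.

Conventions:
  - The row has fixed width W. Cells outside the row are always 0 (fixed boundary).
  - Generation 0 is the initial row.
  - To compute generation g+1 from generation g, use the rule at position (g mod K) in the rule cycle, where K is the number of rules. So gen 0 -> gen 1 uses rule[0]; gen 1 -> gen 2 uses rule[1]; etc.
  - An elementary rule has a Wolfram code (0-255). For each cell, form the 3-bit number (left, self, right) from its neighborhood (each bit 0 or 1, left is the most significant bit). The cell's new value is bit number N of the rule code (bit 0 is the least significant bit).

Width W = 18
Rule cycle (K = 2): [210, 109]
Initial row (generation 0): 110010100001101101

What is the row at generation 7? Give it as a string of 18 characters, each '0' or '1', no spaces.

Answer: 010011011010100000

Derivation:
Gen 0: 110010100001101101
Gen 1 (rule 210): 011100010010100100
Gen 2 (rule 109): 010101010011100101
Gen 3 (rule 210): 100000001101111000
Gen 4 (rule 109): 101111101111001011
Gen 5 (rule 210): 000111100111110001
Gen 6 (rule 109): 110100100100010101
Gen 7 (rule 210): 010011011010100000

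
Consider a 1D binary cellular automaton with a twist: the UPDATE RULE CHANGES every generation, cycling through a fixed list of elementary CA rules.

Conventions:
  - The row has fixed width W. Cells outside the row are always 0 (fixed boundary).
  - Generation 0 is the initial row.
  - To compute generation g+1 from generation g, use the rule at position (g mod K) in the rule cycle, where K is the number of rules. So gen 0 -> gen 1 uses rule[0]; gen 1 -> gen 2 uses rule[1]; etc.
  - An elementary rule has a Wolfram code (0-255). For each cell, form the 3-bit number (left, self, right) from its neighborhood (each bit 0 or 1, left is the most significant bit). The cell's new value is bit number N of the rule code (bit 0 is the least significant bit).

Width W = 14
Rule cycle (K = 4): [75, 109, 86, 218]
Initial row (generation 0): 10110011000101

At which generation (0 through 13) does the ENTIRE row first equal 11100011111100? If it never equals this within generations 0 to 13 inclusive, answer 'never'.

Gen 0: 10110011000101
Gen 1 (rule 75): 00110111011000
Gen 2 (rule 109): 10111101111011
Gen 3 (rule 86): 10000100001001
Gen 4 (rule 218): 01001010010110
Gen 5 (rule 75): 10010000100110
Gen 6 (rule 109): 10010110100110
Gen 7 (rule 86): 11110010111011
Gen 8 (rule 218): 11111100111011
Gen 9 (rule 75): 10000101101011
Gen 10 (rule 109): 10110111111111
Gen 11 (rule 86): 10010000000001
Gen 12 (rule 218): 01101000000010
Gen 13 (rule 75): 11100011111100

Answer: 13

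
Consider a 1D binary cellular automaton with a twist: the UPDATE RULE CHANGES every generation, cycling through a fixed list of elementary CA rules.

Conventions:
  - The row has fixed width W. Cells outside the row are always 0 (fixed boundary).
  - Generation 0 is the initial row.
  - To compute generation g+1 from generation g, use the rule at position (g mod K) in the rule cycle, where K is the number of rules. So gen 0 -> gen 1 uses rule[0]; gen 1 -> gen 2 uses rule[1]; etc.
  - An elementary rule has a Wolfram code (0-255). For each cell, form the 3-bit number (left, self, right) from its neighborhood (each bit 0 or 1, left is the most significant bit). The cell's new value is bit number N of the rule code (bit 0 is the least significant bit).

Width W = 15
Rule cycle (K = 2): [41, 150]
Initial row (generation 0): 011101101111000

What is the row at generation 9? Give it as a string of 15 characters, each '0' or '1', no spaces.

Answer: 101100100110110

Derivation:
Gen 0: 011101101111000
Gen 1 (rule 41): 010011011000011
Gen 2 (rule 150): 111100000100100
Gen 3 (rule 41): 100001110000001
Gen 4 (rule 150): 110010101000011
Gen 5 (rule 41): 100001010011010
Gen 6 (rule 150): 110011011100011
Gen 7 (rule 41): 100010110001010
Gen 8 (rule 150): 110110001011011
Gen 9 (rule 41): 101100100110110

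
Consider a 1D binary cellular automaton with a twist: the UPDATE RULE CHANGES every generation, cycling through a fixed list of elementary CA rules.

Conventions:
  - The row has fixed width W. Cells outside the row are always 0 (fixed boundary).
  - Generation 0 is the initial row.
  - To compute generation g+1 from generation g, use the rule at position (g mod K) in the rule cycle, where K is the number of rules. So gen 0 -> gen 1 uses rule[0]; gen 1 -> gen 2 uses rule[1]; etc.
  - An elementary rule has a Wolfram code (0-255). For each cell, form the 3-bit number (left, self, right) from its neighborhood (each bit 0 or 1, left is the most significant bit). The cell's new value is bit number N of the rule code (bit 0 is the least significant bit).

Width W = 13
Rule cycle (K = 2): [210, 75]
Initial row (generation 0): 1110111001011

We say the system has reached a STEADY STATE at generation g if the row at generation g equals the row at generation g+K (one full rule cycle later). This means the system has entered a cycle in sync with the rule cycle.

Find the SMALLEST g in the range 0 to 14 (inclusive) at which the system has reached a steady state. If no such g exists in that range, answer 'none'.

Answer: none

Derivation:
Gen 0: 1110111001011
Gen 1 (rule 210): 0110011110001
Gen 2 (rule 75): 1110110010110
Gen 3 (rule 210): 0110011100011
Gen 4 (rule 75): 1110110101111
Gen 5 (rule 210): 0110010000111
Gen 6 (rule 75): 1110100111101
Gen 7 (rule 210): 0110011011100
Gen 8 (rule 75): 1110111010101
Gen 9 (rule 210): 0110011000000
Gen 10 (rule 75): 1110111011111
Gen 11 (rule 210): 0110011001111
Gen 12 (rule 75): 1110111011001
Gen 13 (rule 210): 0110011001110
Gen 14 (rule 75): 1110111011010
Gen 15 (rule 210): 0110011001001
Gen 16 (rule 75): 1110111010010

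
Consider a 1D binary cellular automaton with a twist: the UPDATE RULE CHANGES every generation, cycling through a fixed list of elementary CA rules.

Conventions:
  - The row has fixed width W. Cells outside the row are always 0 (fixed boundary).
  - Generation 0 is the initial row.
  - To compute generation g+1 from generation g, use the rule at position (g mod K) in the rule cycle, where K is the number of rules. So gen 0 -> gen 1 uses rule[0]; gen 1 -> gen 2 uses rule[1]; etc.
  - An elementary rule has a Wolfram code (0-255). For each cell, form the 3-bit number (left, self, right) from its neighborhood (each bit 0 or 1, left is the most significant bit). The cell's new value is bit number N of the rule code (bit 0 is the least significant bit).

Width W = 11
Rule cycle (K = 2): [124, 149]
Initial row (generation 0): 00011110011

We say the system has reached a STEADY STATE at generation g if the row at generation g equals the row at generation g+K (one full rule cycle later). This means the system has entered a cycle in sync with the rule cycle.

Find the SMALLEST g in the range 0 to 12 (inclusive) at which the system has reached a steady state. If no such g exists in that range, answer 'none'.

Answer: none

Derivation:
Gen 0: 00011110011
Gen 1 (rule 124): 00010011011
Gen 2 (rule 149): 11011000000
Gen 3 (rule 124): 11111100000
Gen 4 (rule 149): 01111011111
Gen 5 (rule 124): 01001110001
Gen 6 (rule 149): 01100101101
Gen 7 (rule 124): 01110111111
Gen 8 (rule 149): 00100011110
Gen 9 (rule 124): 00110010011
Gen 10 (rule 149): 10001011000
Gen 11 (rule 124): 11001111100
Gen 12 (rule 149): 00100111011
Gen 13 (rule 124): 00110101111
Gen 14 (rule 149): 10000100110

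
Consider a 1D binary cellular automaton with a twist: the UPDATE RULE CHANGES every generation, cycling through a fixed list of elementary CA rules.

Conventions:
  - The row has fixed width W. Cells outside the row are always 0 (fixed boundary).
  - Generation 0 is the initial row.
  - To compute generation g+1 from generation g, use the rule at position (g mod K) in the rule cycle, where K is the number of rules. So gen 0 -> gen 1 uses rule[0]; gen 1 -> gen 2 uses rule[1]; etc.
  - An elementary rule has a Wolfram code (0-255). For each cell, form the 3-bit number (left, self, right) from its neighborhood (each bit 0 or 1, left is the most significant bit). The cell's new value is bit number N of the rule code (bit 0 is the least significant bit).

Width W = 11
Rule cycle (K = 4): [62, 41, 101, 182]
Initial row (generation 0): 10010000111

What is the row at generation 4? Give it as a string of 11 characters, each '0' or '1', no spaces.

Answer: 11011011111

Derivation:
Gen 0: 10010000111
Gen 1 (rule 62): 11111001100
Gen 2 (rule 41): 10000001001
Gen 3 (rule 101): 10111101001
Gen 4 (rule 182): 11011011111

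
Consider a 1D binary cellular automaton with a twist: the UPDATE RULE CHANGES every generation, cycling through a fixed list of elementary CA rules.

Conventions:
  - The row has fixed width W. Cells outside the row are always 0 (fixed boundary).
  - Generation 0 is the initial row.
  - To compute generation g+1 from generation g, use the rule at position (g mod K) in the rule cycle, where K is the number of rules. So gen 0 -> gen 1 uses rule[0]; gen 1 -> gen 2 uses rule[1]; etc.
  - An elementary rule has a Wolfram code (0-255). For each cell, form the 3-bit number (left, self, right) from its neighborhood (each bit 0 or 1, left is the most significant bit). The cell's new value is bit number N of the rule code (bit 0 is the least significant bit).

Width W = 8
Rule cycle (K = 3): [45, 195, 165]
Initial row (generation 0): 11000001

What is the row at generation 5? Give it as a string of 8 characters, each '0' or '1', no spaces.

Answer: 01101000

Derivation:
Gen 0: 11000001
Gen 1 (rule 45): 10011101
Gen 2 (rule 195): 00101100
Gen 3 (rule 165): 10110001
Gen 4 (rule 45): 11100101
Gen 5 (rule 195): 01101000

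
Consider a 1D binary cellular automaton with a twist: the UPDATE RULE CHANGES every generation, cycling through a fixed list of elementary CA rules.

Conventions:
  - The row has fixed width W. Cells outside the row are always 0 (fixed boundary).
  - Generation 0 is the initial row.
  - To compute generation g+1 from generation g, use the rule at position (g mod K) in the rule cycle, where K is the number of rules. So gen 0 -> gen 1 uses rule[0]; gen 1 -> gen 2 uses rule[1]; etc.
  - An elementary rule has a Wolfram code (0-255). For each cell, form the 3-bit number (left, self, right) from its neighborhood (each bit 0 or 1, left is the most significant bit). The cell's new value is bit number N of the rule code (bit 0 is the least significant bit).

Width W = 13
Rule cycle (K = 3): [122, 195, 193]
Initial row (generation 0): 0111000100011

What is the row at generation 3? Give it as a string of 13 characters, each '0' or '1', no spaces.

Answer: 0000001111001

Derivation:
Gen 0: 0111000100011
Gen 1 (rule 122): 1101101010111
Gen 2 (rule 195): 0100100000011
Gen 3 (rule 193): 0000001111001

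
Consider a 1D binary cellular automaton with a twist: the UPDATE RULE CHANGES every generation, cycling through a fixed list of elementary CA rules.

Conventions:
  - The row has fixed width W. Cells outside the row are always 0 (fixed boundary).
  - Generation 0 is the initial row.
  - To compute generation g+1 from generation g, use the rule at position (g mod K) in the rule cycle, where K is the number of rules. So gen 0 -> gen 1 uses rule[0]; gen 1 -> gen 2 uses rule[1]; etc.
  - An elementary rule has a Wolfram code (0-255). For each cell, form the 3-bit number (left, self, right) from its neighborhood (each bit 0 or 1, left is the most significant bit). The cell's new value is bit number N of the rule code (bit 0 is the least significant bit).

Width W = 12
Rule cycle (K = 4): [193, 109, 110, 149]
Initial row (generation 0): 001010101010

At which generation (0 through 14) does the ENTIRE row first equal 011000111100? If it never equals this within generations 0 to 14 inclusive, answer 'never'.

Gen 0: 001010101010
Gen 1 (rule 193): 100000000000
Gen 2 (rule 109): 101111111111
Gen 3 (rule 110): 111000000001
Gen 4 (rule 149): 010111111101
Gen 5 (rule 193): 000011111100
Gen 6 (rule 109): 111010000101
Gen 7 (rule 110): 101110001111
Gen 8 (rule 149): 100101100110
Gen 9 (rule 193): 000000100010
Gen 10 (rule 109): 111110101010
Gen 11 (rule 110): 100011111110
Gen 12 (rule 149): 111001111101
Gen 13 (rule 193): 011000111100
Gen 14 (rule 109): 011010100101

Answer: 13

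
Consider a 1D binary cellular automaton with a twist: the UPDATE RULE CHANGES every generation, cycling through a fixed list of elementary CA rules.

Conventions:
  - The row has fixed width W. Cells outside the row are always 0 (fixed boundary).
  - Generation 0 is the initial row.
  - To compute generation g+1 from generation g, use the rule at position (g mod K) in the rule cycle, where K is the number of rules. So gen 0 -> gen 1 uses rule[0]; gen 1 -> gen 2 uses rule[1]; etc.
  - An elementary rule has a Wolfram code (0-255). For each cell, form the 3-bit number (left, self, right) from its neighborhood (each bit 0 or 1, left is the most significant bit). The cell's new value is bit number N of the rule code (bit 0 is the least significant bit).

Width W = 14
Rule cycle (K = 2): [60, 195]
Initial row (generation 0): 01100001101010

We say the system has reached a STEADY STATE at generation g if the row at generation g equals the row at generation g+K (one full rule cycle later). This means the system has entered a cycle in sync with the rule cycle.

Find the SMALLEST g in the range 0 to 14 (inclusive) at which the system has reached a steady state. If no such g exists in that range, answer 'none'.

Gen 0: 01100001101010
Gen 1 (rule 60): 01010001011111
Gen 2 (rule 195): 10000110001111
Gen 3 (rule 60): 11000101001000
Gen 4 (rule 195): 01011000010011
Gen 5 (rule 60): 01110100011010
Gen 6 (rule 195): 10110001101000
Gen 7 (rule 60): 11101001011100
Gen 8 (rule 195): 01100010001101
Gen 9 (rule 60): 01010011001011
Gen 10 (rule 195): 10000101010001
Gen 11 (rule 60): 11000111111001
Gen 12 (rule 195): 01011011111010
Gen 13 (rule 60): 01110110000111
Gen 14 (rule 195): 10110010111011
Gen 15 (rule 60): 11101011100110
Gen 16 (rule 195): 01100001101010

Answer: none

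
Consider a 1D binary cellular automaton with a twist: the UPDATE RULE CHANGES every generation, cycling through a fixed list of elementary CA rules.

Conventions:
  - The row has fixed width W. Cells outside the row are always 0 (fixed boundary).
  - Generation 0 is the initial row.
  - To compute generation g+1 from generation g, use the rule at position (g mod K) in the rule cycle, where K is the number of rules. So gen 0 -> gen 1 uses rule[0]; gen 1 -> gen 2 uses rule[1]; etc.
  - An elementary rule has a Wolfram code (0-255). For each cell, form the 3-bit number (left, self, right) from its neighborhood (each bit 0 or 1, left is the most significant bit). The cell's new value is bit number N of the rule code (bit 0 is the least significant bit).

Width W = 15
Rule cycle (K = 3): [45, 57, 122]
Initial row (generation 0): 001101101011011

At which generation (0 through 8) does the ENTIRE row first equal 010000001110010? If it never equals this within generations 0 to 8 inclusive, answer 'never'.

Answer: never

Derivation:
Gen 0: 001101101011011
Gen 1 (rule 45): 101011011110110
Gen 2 (rule 57): 010110110001101
Gen 3 (rule 122): 101111111011110
Gen 4 (rule 45): 111000000110000
Gen 5 (rule 57): 100111110101111
Gen 6 (rule 122): 011100011011001
Gen 7 (rule 45): 010001010110001
Gen 8 (rule 57): 001100101101100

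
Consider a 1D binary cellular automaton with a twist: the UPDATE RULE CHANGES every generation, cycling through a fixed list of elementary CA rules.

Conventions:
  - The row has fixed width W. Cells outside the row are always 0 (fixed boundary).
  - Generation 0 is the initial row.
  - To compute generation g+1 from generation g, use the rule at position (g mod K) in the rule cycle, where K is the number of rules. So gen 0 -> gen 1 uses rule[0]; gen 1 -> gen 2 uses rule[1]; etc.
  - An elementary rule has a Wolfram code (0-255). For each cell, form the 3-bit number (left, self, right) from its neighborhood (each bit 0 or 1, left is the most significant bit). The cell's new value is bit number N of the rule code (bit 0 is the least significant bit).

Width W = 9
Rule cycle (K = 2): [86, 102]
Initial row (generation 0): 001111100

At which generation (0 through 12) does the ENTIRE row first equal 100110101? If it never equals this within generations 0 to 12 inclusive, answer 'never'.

Answer: 9

Derivation:
Gen 0: 001111100
Gen 1 (rule 86): 010000110
Gen 2 (rule 102): 110001010
Gen 3 (rule 86): 011011011
Gen 4 (rule 102): 101101101
Gen 5 (rule 86): 100100101
Gen 6 (rule 102): 101101111
Gen 7 (rule 86): 100100001
Gen 8 (rule 102): 101100011
Gen 9 (rule 86): 100110101
Gen 10 (rule 102): 101011111
Gen 11 (rule 86): 101000001
Gen 12 (rule 102): 111000011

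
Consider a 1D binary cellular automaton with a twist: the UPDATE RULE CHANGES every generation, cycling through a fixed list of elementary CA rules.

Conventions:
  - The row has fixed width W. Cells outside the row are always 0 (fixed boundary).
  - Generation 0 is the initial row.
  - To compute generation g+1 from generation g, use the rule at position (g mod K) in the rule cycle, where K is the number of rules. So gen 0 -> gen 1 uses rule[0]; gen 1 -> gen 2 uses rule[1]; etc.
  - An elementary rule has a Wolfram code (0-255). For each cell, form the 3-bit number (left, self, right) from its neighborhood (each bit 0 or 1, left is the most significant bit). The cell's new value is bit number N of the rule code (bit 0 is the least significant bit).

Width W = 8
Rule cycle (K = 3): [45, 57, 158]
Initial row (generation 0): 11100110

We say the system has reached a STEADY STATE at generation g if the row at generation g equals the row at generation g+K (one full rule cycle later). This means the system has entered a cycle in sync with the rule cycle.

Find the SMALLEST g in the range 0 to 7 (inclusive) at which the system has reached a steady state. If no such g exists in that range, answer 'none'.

Answer: 6

Derivation:
Gen 0: 11100110
Gen 1 (rule 45): 10000100
Gen 2 (rule 57): 01110011
Gen 3 (rule 158): 11101110
Gen 4 (rule 45): 10011000
Gen 5 (rule 57): 01010111
Gen 6 (rule 158): 11010110
Gen 7 (rule 45): 10111100
Gen 8 (rule 57): 01100011
Gen 9 (rule 158): 11010110
Gen 10 (rule 45): 10111100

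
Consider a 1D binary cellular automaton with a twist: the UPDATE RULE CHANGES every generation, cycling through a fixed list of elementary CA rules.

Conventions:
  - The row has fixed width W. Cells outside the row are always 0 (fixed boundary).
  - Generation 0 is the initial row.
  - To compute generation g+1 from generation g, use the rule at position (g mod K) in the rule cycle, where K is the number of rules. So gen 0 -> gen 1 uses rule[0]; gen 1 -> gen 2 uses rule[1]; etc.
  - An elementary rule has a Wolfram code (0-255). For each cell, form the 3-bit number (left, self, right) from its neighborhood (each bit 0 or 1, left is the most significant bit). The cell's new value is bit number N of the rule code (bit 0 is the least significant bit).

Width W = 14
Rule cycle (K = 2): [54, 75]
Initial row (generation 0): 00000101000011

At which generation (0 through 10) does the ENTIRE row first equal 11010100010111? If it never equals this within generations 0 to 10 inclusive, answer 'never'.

Answer: never

Derivation:
Gen 0: 00000101000011
Gen 1 (rule 54): 00001111100100
Gen 2 (rule 75): 11111000101001
Gen 3 (rule 54): 00000101111111
Gen 4 (rule 75): 11111001000001
Gen 5 (rule 54): 00000111100011
Gen 6 (rule 75): 11111100101111
Gen 7 (rule 54): 00000011110000
Gen 8 (rule 75): 11111110010111
Gen 9 (rule 54): 00000001111000
Gen 10 (rule 75): 11111111001011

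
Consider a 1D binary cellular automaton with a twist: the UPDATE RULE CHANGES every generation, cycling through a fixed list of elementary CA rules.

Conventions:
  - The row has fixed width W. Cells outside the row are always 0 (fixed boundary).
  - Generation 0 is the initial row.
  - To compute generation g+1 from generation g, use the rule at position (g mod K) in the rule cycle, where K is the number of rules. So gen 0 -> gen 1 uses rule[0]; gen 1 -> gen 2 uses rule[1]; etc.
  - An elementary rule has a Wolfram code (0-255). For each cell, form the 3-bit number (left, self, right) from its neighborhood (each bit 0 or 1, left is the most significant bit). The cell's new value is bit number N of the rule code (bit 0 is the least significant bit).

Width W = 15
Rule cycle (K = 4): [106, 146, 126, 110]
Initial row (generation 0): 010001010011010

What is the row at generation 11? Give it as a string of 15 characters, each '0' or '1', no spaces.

Gen 0: 010001010011010
Gen 1 (rule 106): 100010100111100
Gen 2 (rule 146): 010100011011010
Gen 3 (rule 126): 111110111111111
Gen 4 (rule 110): 100011100000001
Gen 5 (rule 106): 000110100000010
Gen 6 (rule 146): 001000010000101
Gen 7 (rule 126): 011100111001111
Gen 8 (rule 110): 110101101011001
Gen 9 (rule 106): 111011110111010
Gen 10 (rule 146): 010001100010001
Gen 11 (rule 126): 111011110111011

Answer: 111011110111011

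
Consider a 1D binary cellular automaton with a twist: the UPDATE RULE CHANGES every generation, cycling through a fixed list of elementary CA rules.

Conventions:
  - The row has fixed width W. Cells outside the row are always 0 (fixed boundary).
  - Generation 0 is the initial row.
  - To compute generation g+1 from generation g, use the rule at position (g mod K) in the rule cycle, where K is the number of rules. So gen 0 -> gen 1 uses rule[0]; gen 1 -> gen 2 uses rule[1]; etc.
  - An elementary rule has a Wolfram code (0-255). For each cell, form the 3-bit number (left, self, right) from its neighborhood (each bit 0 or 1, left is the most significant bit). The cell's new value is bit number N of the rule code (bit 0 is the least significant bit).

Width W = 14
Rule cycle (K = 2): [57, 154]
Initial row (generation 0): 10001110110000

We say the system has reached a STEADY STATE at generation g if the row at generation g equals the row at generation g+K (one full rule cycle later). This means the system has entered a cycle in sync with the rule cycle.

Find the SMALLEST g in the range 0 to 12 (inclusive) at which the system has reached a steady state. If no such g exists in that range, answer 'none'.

Answer: none

Derivation:
Gen 0: 10001110110000
Gen 1 (rule 57): 01101001101111
Gen 2 (rule 154): 11000111001110
Gen 3 (rule 57): 10110100101001
Gen 4 (rule 154): 00100011000110
Gen 5 (rule 57): 10011010110101
Gen 6 (rule 154): 01110000100000
Gen 7 (rule 57): 01001110011111
Gen 8 (rule 154): 10111101111110
Gen 9 (rule 57): 01100011000001
Gen 10 (rule 154): 11010110100010
Gen 11 (rule 57): 10101101011001
Gen 12 (rule 154): 00001000010110
Gen 13 (rule 57): 11100111001101
Gen 14 (rule 154): 11011110111000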